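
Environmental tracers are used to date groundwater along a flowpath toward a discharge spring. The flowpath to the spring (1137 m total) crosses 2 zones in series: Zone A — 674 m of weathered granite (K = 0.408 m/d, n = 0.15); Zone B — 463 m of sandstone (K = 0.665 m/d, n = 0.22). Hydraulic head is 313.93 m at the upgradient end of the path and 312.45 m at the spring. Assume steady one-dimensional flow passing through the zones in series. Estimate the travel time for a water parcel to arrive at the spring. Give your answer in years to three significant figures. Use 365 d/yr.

882 years

Total head drop ΔH = 313.93 − 312.45 = 1.48 m
Continuity: the same q passes through each zone, so ΔH = q·Σ(L_j/K_j) — the zones act as resistances in series.
Σ(L/K) = 674/0.408 + 463/0.665 = 1652 + 696.2 = 2348 d
q = ΔH / Σ(L/K) = 1.48 / 2348 = 6.303e-4 m/d (same in every zone)
Zone A: v = q/n = 6.303e-4/0.15 = 0.004202 m/d → t_A = 674/0.004202 = 160400 d
Zone B: v = q/n = 6.303e-4/0.22 = 0.002865 m/d → t_B = 463/0.002865 = 161600 d
Total t = 160400 + 161600 = 322000 d
   = 322000 / 365 = 882 yr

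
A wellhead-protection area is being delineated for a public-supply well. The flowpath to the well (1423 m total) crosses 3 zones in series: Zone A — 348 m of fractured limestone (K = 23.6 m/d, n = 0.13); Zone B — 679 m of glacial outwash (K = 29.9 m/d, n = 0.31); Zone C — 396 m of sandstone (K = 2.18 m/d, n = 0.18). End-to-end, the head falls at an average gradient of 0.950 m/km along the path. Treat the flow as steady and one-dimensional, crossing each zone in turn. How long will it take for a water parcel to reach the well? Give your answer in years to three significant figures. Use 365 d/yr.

145 years

Continuity: the same q passes through each zone, so ΔH = q·Σ(L_j/K_j) — the zones act as resistances in series.
Σ(L/K) = 348/23.6 + 679/29.9 + 396/2.18 = 14.75 + 22.71 + 181.7 = 219.1 d
K_eq = L_total / Σ(L/K) = 1423 / 219.1 = 6.495 m/d
q = K_eq · i = 6.495 × 9.5e-4 = 0.006170 m/d (same in every zone)
Zone A: v = q/n = 0.006170/0.13 = 0.04746 m/d → t_A = 348/0.04746 = 7332 d
Zone B: v = q/n = 0.006170/0.31 = 0.01990 m/d → t_B = 679/0.01990 = 34120 d
Zone C: v = q/n = 0.006170/0.18 = 0.03428 m/d → t_C = 396/0.03428 = 11550 d
Total t = 7332 + 34120 + 11550 = 53000 d
   = 53000 / 365 = 145 yr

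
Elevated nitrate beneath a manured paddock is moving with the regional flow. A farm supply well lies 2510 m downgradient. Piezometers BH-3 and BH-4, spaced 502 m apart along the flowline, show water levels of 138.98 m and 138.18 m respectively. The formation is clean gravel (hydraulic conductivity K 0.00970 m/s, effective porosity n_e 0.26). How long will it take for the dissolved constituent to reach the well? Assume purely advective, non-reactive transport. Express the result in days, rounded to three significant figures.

489 days

Hydraulic gradient i = (138.98 − 138.18) / 502 = 0.80 / 502 = 0.001594
K = 0.00970 m/s × 86400 s/d = 838.1 m/d
q = Ki = 838.1 × 0.001594 = 1.336 m/d
Seepage velocity v = q / n = 1.336 / 0.26 = 5.137 m/d
t = L / v = 2510 / 5.137 = 488.6 d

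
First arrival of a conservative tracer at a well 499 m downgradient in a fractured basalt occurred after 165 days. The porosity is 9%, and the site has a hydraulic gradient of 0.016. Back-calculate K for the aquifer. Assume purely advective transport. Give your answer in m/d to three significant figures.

17.0 m/d

v = L / t = 499 / 165 = 3.024 m/d
K = v · n / i = 3.024 × 0.09 / 0.016 = 17.0 m/d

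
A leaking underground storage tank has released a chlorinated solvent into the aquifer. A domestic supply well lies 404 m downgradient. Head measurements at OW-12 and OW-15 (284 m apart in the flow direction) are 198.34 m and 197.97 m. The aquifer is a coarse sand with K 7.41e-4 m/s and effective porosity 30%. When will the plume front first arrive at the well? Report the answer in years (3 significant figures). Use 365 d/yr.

3.98 years

Hydraulic gradient i = (198.34 − 197.97) / 284 = 0.37 / 284 = 0.001303
K = 7.41e-4 m/s × 86400 s/d = 64.02 m/d
Darcy flux q = K·i = 64.02 × 0.001303 = 0.08341 m/d
v_s = q/n_e = 0.08341/0.30 = 0.2780 m/d
t = L / v = 404 / 0.2780 = 1453 d
   = 1453 / 365 = 3.98 yr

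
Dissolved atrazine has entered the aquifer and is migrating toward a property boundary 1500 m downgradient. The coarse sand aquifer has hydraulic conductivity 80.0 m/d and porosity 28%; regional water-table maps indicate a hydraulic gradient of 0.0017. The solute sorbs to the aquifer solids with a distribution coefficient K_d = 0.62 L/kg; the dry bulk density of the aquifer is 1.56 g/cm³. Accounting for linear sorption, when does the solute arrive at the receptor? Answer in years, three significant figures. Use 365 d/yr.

Darcy flux q = K·i = 80.0 × 0.0017 = 0.1360 m/d
Seepage velocity v = q / n = 0.1360 / 0.28 = 0.4857 m/d
Retardation R = 1 + ρ_b·K_d/n = 1 + 1.56×0.62/0.28 = 4.454
Contaminant velocity v_c = v/R = 0.4857/4.454 = 0.1090 m/d
t = L/v_c = 1500/0.1090 = 13760 d
   = 13760/365 = 37.7 yr

37.7 years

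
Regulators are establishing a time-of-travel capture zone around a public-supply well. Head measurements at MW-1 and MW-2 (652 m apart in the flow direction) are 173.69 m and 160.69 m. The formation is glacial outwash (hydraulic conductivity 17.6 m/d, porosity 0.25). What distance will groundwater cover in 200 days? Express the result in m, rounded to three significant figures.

281 m

Hydraulic gradient i = (173.69 − 160.69) / 652 = 13.00 / 652 = 0.01994
Specific discharge q = 17.6 × 0.01994 = 0.3509 m/d
v = Ki/n = 17.6·0.01994/0.25 = 1.404 m/d
L = v × T = 1.404 × 200 = 280.7 m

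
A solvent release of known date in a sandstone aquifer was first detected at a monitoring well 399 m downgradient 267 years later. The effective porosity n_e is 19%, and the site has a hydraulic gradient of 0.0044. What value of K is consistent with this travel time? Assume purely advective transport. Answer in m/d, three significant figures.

t = 267 years = 97460 d
v = L / t = 399 / 97460 = 0.004094 m/d
K = v · n / i = 0.004094 × 0.19 / 0.0044 = 0.177 m/d

0.177 m/d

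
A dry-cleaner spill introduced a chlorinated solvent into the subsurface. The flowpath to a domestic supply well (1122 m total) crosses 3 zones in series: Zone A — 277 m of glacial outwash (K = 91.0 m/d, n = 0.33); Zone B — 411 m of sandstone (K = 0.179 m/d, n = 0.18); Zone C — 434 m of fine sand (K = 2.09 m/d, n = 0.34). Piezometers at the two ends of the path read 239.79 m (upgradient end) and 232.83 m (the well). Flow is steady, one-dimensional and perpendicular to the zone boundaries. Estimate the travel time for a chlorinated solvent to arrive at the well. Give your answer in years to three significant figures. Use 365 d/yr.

Total head drop ΔH = 239.79 − 232.83 = 6.96 m
Continuity: the same q passes through each zone, so ΔH = q·Σ(L_j/K_j) — the zones act as resistances in series.
Σ(L/K) = 277/91.0 + 411/0.179 + 434/2.09 = 3.044 + 2296 + 207.7 = 2507 d
q = ΔH / Σ(L/K) = 6.96 / 2507 = 0.002776 m/d (same in every zone)
Zone A: v = q/n = 0.002776/0.33 = 0.008414 m/d → t_A = 277/0.008414 = 32920 d
Zone B: v = q/n = 0.002776/0.18 = 0.01542 m/d → t_B = 411/0.01542 = 26650 d
Zone C: v = q/n = 0.002776/0.34 = 0.008166 m/d → t_C = 434/0.008166 = 53150 d
Total t = 32920 + 26650 + 53150 = 112700 d
   = 112700 / 365 = 309 yr

309 years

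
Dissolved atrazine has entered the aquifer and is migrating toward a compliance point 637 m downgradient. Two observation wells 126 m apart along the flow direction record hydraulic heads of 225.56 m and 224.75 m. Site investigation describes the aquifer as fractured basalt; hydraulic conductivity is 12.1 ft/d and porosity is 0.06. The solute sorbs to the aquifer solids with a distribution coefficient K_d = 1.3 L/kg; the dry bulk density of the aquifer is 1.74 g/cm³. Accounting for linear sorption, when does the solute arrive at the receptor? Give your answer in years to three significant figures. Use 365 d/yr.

Hydraulic gradient i = (225.56 − 224.75) / 126 = 0.81 / 126 = 0.006429
K = 12.1 ft/d × 0.3048 = 3.688 m/d
Darcy flux q = K·i = 3.688 × 0.006429 = 0.02371 m/d
v = Ki/n = 3.688·0.006429/0.06 = 0.3952 m/d
Retardation R = 1 + ρ_b·K_d/n = 1 + 1.74×1.3/0.06 = 38.70
Contaminant velocity v_c = v/R = 0.3952/38.70 = 0.01021 m/d
t = L/v_c = 637/0.01021 = 62390 d
   = 62390/365 = 171 yr

171 years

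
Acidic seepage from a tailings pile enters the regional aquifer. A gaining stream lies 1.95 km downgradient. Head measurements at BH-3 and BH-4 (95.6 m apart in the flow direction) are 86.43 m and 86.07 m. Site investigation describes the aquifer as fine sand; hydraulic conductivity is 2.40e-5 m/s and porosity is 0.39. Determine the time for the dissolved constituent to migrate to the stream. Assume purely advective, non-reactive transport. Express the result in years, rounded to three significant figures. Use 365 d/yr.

267 years

Hydraulic gradient i = (86.43 − 86.07) / 95.6 = 0.36 / 95.6 = 0.003766
K = 2.40e-5 m/s × 86400 s/d = 2.074 m/d
Specific discharge q = 2.074 × 0.003766 = 0.007809 m/d
Seepage velocity v = q / n = 0.007809 / 0.39 = 0.02002 m/d
L = 1.95 km = 1950 m
t = L / v = 1950 / 0.02002 = 97390 d
   = 97390 / 365 = 267 yr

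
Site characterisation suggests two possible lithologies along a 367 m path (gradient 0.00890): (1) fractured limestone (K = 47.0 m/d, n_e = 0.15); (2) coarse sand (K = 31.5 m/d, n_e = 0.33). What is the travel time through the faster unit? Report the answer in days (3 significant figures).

Unit 1 (fractured limestone): v = 47.0×0.0089/0.15 = 2.789 m/d, t = 367/2.789 = 131.6 d
Unit 2 (coarse sand): v = 31.5×0.0089/0.33 = 0.8495 m/d, t = 367/0.8495 = 432.0 d
Faster unit: t = 132 d

132 days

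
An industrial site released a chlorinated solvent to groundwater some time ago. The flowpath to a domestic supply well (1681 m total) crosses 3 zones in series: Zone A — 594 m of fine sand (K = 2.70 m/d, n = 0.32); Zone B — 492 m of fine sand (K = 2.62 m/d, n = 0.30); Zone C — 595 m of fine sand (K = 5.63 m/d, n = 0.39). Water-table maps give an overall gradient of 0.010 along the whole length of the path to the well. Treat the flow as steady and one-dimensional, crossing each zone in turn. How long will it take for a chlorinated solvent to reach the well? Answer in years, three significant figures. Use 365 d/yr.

47.7 years

For zones in series the flux q is common to all zones; the equivalent conductivity is the harmonic (thickness-weighted) mean, K_eq = L_total / Σ(L_j/K_j).
Σ(L/K) = 594/2.70 + 492/2.62 + 595/5.63 = 220.0 + 187.8 + 105.7 = 513.5 d
K_eq = L_total / Σ(L/K) = 1681 / 513.5 = 3.274 m/d
q = K_eq · i = 3.274 × 0.010 = 0.03274 m/d (same in every zone)
Zone A: v = q/n = 0.03274/0.32 = 0.1023 m/d → t_A = 594/0.1023 = 5806 d
Zone B: v = q/n = 0.03274/0.30 = 0.1091 m/d → t_B = 492/0.1091 = 4509 d
Zone C: v = q/n = 0.03274/0.39 = 0.08394 m/d → t_C = 595/0.08394 = 7088 d
Total t = 5806 + 4509 + 7088 = 17400 d
   = 17400 / 365 = 47.7 yr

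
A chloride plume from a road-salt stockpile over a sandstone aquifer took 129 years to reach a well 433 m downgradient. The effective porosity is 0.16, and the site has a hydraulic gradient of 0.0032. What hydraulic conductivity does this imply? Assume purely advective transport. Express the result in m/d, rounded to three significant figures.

0.460 m/d

t = 129 years = 47090 d
v = L / t = 433 / 47090 = 0.009196 m/d
K = v · n / i = 0.009196 × 0.16 / 0.0032 = 0.460 m/d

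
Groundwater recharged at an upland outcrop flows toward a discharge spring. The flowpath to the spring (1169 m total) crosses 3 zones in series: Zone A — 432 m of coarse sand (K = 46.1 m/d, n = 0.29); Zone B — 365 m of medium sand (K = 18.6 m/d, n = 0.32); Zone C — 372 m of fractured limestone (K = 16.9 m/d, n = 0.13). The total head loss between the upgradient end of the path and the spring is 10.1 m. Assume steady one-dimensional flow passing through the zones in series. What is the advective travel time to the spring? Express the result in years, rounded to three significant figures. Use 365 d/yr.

4.02 years

Steady 1-D flow in series ⇒ the Darcy flux q is identical in every zone and the zone head losses add (resistances L/K in series).
Σ(L/K) = 432/46.1 + 365/18.6 + 372/16.9 = 9.371 + 19.62 + 22.01 = 51.01 d
q = ΔH / Σ(L/K) = 10.1 / 51.01 = 0.1980 m/d (same in every zone)
Zone A: v = q/n = 0.1980/0.29 = 0.6828 m/d → t_A = 432/0.6828 = 632.7 d
Zone B: v = q/n = 0.1980/0.32 = 0.6188 m/d → t_B = 365/0.6188 = 589.9 d
Zone C: v = q/n = 0.1980/0.13 = 1.523 m/d → t_C = 372/1.523 = 244.2 d
Total t = 632.7 + 589.9 + 244.2 = 1467 d
   = 1467 / 365 = 4.02 yr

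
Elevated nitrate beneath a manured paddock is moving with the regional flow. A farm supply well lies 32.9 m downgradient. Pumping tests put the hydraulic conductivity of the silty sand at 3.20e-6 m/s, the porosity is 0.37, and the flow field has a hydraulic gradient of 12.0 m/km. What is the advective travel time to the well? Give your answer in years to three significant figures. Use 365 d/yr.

10.1 years

K = 3.20e-6 m/s × 86400 s/d = 0.2765 m/d
Darcy flux q = K·i = 0.2765 × 0.012 = 0.003318 m/d
v = Ki/n = 0.2765·0.012/0.37 = 0.008967 m/d
t = L / v = 32.9 / 0.008967 = 3669 d
   = 3669 / 365 = 10.1 yr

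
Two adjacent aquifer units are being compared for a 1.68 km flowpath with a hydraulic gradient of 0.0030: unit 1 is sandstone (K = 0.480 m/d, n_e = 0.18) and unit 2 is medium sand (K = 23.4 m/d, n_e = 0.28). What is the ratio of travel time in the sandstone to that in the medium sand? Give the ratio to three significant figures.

Unit 1 (sandstone): v = 0.480×0.0030/0.18 = 0.008000 m/d, t = 1680/0.008000 = 210000 d
Unit 2 (medium sand): v = 23.4×0.0030/0.28 = 0.2507 m/d, t = 1680/0.2507 = 6701 d
t(sandstone) / t(medium sand) = 210000/6701 = 31.3

31.3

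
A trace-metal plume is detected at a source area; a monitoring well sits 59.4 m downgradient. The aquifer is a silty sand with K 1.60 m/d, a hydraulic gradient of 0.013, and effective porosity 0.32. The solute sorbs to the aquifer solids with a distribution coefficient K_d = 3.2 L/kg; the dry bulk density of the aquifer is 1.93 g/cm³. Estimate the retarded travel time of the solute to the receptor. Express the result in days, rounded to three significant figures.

Darcy flux q = K·i = 1.60 × 0.013 = 0.02080 m/d
Average linear velocity = 0.02080 / 0.32 = 0.06500 m/d
Retardation R = 1 + ρ_b·K_d/n = 1 + 1.93×3.2/0.32 = 20.30
Contaminant velocity v_c = v/R = 0.06500/20.30 = 0.003202 m/d
t = L/v_c = 59.4/0.003202 = 18550 d

18600 days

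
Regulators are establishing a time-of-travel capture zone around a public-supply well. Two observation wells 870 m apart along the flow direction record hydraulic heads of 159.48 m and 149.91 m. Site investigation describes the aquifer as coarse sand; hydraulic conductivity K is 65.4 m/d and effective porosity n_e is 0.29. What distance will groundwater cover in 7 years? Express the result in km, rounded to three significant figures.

6.34 km

Hydraulic gradient i = (159.48 − 149.91) / 870 = 9.57 / 870 = 0.01100
q = Ki = 65.4 × 0.01100 = 0.7194 m/d
v_s = q/n_e = 0.7194/0.29 = 2.481 m/d
T = 7 yr × 365 = 2555 d
L = v × T = 2.481 × 2555 = 6338 m
   = 6.34 km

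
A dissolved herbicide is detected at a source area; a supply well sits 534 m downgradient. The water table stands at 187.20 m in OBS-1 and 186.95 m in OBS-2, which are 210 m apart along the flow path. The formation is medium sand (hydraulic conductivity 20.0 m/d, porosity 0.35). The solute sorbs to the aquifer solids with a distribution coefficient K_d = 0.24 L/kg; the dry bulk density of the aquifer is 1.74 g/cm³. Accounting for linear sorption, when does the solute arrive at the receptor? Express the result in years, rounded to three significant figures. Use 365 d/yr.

47.2 years

Hydraulic gradient i = (187.20 − 186.95) / 210 = 0.25 / 210 = 0.001190
Specific discharge q = 20.0 × 0.001190 = 0.02381 m/d
v = Ki/n = 20.0·0.001190/0.35 = 0.06803 m/d
Retardation R = 1 + ρ_b·K_d/n = 1 + 1.74×0.24/0.35 = 2.193
Contaminant velocity v_c = v/R = 0.06803/2.193 = 0.03102 m/d
t = L/v_c = 534/0.03102 = 17220 d
   = 17220/365 = 47.2 yr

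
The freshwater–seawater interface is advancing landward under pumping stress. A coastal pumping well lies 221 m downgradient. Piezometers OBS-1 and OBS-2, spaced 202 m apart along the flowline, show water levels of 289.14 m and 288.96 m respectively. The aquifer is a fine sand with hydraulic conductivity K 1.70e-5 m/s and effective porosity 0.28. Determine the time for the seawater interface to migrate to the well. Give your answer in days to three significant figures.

Hydraulic gradient i = (289.14 − 288.96) / 202 = 0.18 / 202 = 8.911e-4
K = 1.70e-5 m/s × 86400 s/d = 1.469 m/d
Specific discharge q = 1.469 × 8.911e-4 = 0.001309 m/d
v = Ki/n = 1.469·8.911e-4/0.28 = 0.004674 m/d
t = L / v = 221 / 0.004674 = 47280 d

47300 days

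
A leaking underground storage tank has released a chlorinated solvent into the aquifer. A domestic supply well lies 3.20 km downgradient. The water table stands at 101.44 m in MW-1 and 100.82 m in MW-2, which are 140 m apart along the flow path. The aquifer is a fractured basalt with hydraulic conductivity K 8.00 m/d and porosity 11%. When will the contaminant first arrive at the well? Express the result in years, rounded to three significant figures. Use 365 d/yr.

27.2 years

Hydraulic gradient i = (101.44 − 100.82) / 140 = 0.62 / 140 = 0.004429
q = Ki = 8.00 × 0.004429 = 0.03543 m/d
Average linear velocity = 0.03543 / 0.11 = 0.3221 m/d
L = 3.20 km = 3200 m
t = L / v = 3200 / 0.3221 = 9935 d
   = 9935 / 365 = 27.2 yr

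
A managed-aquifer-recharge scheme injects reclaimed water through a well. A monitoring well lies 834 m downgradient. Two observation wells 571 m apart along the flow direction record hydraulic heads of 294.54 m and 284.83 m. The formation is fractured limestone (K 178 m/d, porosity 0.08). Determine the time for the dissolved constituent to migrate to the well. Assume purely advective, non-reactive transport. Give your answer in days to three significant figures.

Hydraulic gradient i = (294.54 − 284.83) / 571 = 9.71 / 571 = 0.01701
Specific discharge q = 178 × 0.01701 = 3.027 m/d
Average linear velocity = 3.027 / 0.08 = 37.84 m/d
t = L / v = 834 / 37.84 = 22.04 d

22.0 days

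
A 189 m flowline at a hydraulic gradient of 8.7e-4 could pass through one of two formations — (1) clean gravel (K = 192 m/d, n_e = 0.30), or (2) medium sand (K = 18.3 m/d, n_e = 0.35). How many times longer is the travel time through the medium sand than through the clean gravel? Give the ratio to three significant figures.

Unit 1 (clean gravel): v = 192×8.7e-4/0.30 = 0.5568 m/d, t = 189/0.5568 = 339.4 d
Unit 2 (medium sand): v = 18.3×8.7e-4/0.35 = 0.04549 m/d, t = 189/0.04549 = 4155 d
t(medium sand) / t(clean gravel) = 4155/339.4 = 12.2

12.2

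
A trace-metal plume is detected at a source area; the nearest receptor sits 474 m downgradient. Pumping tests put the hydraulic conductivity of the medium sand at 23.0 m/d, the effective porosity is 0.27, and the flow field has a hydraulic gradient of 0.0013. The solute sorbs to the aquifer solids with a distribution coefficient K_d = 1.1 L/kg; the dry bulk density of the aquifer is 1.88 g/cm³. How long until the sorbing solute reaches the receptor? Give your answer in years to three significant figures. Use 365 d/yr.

102 years

q = Ki = 23.0 × 0.0013 = 0.02990 m/d
v = Ki/n = 23.0·0.0013/0.27 = 0.1107 m/d
Retardation R = 1 + ρ_b·K_d/n = 1 + 1.88×1.1/0.27 = 8.659
Contaminant velocity v_c = v/R = 0.1107/8.659 = 0.01279 m/d
t = L/v_c = 474/0.01279 = 37060 d
   = 37060/365 = 102 yr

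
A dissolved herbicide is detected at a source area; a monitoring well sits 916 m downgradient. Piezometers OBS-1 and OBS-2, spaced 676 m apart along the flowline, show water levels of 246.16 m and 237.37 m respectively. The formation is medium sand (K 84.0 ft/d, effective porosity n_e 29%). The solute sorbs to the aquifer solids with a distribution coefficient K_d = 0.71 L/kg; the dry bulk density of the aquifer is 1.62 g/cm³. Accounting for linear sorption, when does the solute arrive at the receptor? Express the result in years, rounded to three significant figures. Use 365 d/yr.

Hydraulic gradient i = (246.16 − 237.37) / 676 = 8.79 / 676 = 0.01300
K = 84.0 ft/d × 0.3048 = 25.60 m/d
Specific discharge q = 25.60 × 0.01300 = 0.3329 m/d
Average linear velocity = 0.3329 / 0.29 = 1.148 m/d
Retardation R = 1 + ρ_b·K_d/n = 1 + 1.62×0.71/0.29 = 4.966
Contaminant velocity v_c = v/R = 1.148/4.966 = 0.2312 m/d
t = L/v_c = 916/0.2312 = 3963 d
   = 3963/365 = 10.9 yr

10.9 years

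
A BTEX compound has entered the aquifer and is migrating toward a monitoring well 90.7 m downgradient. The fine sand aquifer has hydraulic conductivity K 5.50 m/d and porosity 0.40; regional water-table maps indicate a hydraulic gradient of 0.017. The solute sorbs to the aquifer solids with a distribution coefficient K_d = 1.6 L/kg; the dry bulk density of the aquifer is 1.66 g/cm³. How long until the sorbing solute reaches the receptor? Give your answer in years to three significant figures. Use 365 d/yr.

8.12 years

Specific discharge q = 5.50 × 0.017 = 0.09350 m/d
v_s = q/n_e = 0.09350/0.40 = 0.2337 m/d
Retardation R = 1 + ρ_b·K_d/n = 1 + 1.66×1.6/0.40 = 7.640
Contaminant velocity v_c = v/R = 0.2337/7.640 = 0.03060 m/d
t = L/v_c = 90.7/0.03060 = 2964 d
   = 2964/365 = 8.12 yr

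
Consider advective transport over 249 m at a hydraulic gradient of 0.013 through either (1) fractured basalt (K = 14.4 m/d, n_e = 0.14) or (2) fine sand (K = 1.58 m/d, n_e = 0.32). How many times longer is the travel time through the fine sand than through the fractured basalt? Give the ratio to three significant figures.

Unit 1 (fractured basalt): v = 14.4×0.013/0.14 = 1.337 m/d, t = 249/1.337 = 186.2 d
Unit 2 (fine sand): v = 1.58×0.013/0.32 = 0.06419 m/d, t = 249/0.06419 = 3879 d
t(fine sand) / t(fractured basalt) = 3879/186.2 = 20.8

20.8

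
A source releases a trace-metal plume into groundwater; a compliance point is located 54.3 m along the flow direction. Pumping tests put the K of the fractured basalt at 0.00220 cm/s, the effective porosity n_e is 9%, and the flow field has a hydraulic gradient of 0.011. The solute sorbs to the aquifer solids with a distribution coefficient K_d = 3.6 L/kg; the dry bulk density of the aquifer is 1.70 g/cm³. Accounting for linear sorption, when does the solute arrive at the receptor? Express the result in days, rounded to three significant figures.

K = 0.00220 cm/s × 864 = 1.901 m/d
q = Ki = 1.901 × 0.011 = 0.02091 m/d
Seepage velocity v = q / n = 0.02091 / 0.09 = 0.2323 m/d
Retardation R = 1 + ρ_b·K_d/n = 1 + 1.70×3.6/0.09 = 69.00
Contaminant velocity v_c = v/R = 0.2323/69.00 = 0.003367 m/d
t = L/v_c = 54.3/0.003367 = 16130 d

16100 days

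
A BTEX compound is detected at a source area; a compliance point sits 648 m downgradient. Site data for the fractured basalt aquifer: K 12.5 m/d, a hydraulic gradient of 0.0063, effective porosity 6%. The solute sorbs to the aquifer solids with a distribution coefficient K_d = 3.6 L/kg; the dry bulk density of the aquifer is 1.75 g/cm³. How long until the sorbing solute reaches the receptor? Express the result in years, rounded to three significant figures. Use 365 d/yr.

Darcy flux q = K·i = 12.5 × 0.0063 = 0.07875 m/d
Average linear velocity = 0.07875 / 0.06 = 1.313 m/d
Retardation R = 1 + ρ_b·K_d/n = 1 + 1.75×3.6/0.06 = 106.0
Contaminant velocity v_c = v/R = 1.313/106.0 = 0.01238 m/d
t = L/v_c = 648/0.01238 = 52330 d
   = 52330/365 = 143 yr

143 years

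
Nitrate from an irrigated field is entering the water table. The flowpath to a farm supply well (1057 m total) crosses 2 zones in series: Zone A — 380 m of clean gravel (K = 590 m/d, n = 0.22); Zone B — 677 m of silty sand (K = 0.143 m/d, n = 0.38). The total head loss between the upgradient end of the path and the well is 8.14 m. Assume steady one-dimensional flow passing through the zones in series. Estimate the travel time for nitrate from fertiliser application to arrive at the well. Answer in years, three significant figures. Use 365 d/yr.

Continuity: the same q passes through each zone, so ΔH = q·Σ(L_j/K_j) — the zones act as resistances in series.
Σ(L/K) = 380/590 + 677/0.143 = 0.6441 + 4734 = 4735 d
q = ΔH / Σ(L/K) = 8.14 / 4735 = 0.001719 m/d (same in every zone)
Zone A: v = q/n = 0.001719/0.22 = 0.007814 m/d → t_A = 380/0.007814 = 48630 d
Zone B: v = q/n = 0.001719/0.38 = 0.004524 m/d → t_B = 677/0.004524 = 149600 d
Total t = 48630 + 149600 = 198300 d
   = 198300 / 365 = 543 yr

543 years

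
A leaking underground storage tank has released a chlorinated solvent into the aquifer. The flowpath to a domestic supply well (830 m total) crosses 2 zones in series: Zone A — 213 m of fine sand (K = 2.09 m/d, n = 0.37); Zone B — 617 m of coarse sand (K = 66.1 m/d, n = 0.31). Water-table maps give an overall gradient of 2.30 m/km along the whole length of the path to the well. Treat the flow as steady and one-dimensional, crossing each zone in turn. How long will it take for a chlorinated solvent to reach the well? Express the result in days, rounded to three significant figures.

Continuity: the same q passes through each zone, so ΔH = q·Σ(L_j/K_j) — the zones act as resistances in series.
Σ(L/K) = 213/2.09 + 617/66.1 = 101.9 + 9.334 = 111.2 d
K_eq = L_total / Σ(L/K) = 830 / 111.2 = 7.461 m/d
q = K_eq · i = 7.461 × 0.0023 = 0.01716 m/d (same in every zone)
Zone A: v = q/n = 0.01716/0.37 = 0.04638 m/d → t_A = 213/0.04638 = 4593 d
Zone B: v = q/n = 0.01716/0.31 = 0.05535 m/d → t_B = 617/0.05535 = 11150 d
Total t = 4593 + 11150 = 15740 d

15700 days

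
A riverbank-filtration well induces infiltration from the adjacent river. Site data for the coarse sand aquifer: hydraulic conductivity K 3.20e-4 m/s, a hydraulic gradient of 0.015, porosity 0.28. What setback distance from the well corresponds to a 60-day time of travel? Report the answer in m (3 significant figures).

K = 3.20e-4 m/s × 86400 s/d = 27.65 m/d
q = Ki = 27.65 × 0.015 = 0.4147 m/d
Seepage velocity v = q / n = 0.4147 / 0.28 = 1.481 m/d
L = v × T = 1.481 × 60 = 88.87 m

88.9 m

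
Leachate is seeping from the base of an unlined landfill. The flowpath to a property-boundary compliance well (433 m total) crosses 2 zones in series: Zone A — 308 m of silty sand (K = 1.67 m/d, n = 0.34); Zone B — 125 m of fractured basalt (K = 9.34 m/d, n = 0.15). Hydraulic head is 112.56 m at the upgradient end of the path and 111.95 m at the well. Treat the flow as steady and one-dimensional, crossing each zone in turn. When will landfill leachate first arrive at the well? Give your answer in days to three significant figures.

40000 days

Total head drop ΔH = 112.56 − 111.95 = 0.61 m
Continuity: the same q passes through each zone, so ΔH = q·Σ(L_j/K_j) — the zones act as resistances in series.
Σ(L/K) = 308/1.67 + 125/9.34 = 184.4 + 13.38 = 197.8 d
q = ΔH / Σ(L/K) = 0.61 / 197.8 = 0.003084 m/d (same in every zone)
Zone A: v = q/n = 0.003084/0.34 = 0.009070 m/d → t_A = 308/0.009070 = 33960 d
Zone B: v = q/n = 0.003084/0.15 = 0.02056 m/d → t_B = 125/0.02056 = 6080 d
Total t = 33960 + 6080 = 40040 d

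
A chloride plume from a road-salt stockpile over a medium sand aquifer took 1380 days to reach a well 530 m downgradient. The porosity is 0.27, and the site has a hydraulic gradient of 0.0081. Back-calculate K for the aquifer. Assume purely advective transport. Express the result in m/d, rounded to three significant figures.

12.8 m/d

v = L / t = 530 / 1380 = 0.3841 m/d
K = v · n / i = 0.3841 × 0.27 / 0.0081 = 12.8 m/d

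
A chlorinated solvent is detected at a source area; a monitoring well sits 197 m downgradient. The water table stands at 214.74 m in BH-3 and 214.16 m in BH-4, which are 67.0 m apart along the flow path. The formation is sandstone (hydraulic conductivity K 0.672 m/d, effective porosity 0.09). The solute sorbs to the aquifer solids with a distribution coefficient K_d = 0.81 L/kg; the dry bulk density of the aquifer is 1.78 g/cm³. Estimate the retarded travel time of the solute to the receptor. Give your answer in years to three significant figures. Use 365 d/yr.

Hydraulic gradient i = (214.74 − 214.16) / 67.0 = 0.58 / 67.0 = 0.008657
Specific discharge q = 0.672 × 0.008657 = 0.005817 m/d
Average linear velocity = 0.005817 / 0.09 = 0.06464 m/d
Retardation R = 1 + ρ_b·K_d/n = 1 + 1.78×0.81/0.09 = 17.02
Contaminant velocity v_c = v/R = 0.06464/17.02 = 0.003798 m/d
t = L/v_c = 197/0.003798 = 51870 d
   = 51870/365 = 142 yr

142 years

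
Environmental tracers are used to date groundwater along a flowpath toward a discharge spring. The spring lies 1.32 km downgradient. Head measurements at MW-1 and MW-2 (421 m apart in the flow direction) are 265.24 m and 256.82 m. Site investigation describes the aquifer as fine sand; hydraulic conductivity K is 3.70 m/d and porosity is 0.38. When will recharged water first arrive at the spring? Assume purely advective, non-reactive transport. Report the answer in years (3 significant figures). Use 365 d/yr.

Hydraulic gradient i = (265.24 − 256.82) / 421 = 8.42 / 421 = 0.02000
Darcy flux q = K·i = 3.70 × 0.02000 = 0.07400 m/d
v = Ki/n = 3.70·0.02000/0.38 = 0.1947 m/d
L = 1.32 km = 1320 m
t = L / v = 1320 / 0.1947 = 6778 d
   = 6778 / 365 = 18.6 yr

18.6 years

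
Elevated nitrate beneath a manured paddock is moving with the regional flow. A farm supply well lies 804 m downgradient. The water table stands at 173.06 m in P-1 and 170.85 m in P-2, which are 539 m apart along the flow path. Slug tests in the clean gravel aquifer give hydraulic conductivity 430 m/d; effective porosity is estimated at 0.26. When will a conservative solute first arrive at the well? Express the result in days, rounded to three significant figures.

Hydraulic gradient i = (173.06 − 170.85) / 539 = 2.21 / 539 = 0.004100
Darcy flux q = K·i = 430 × 0.004100 = 1.763 m/d
v = Ki/n = 430·0.004100/0.26 = 6.781 m/d
t = L / v = 804 / 6.781 = 118.6 d

119 days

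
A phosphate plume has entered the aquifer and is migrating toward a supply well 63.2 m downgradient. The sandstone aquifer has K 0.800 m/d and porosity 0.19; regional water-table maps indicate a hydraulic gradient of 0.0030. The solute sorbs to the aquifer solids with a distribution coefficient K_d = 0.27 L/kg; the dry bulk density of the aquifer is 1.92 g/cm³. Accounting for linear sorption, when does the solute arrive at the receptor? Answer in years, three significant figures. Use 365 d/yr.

Specific discharge q = 0.800 × 0.0030 = 0.002400 m/d
Seepage velocity v = q / n = 0.002400 / 0.19 = 0.01263 m/d
Retardation R = 1 + ρ_b·K_d/n = 1 + 1.92×0.27/0.19 = 3.728
Contaminant velocity v_c = v/R = 0.01263/3.728 = 0.003388 m/d
t = L/v_c = 63.2/0.003388 = 18650 d
   = 18650/365 = 51.1 yr

51.1 years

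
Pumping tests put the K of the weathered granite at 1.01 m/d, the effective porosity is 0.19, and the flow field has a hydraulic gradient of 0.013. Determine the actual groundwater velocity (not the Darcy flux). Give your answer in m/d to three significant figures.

Specific discharge q = 1.01 × 0.013 = 0.01313 m/d
v = Ki/n = 1.01·0.013/0.19 = 0.06911 m/d

0.0691 m/d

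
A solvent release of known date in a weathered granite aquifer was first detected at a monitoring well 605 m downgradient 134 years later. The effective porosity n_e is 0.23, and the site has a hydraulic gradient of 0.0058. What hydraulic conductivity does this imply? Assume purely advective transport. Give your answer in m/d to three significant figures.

0.491 m/d

t = 134 years = 48910 d
v = L / t = 605 / 48910 = 0.01237 m/d
K = v · n / i = 0.01237 × 0.23 / 0.0058 = 0.491 m/d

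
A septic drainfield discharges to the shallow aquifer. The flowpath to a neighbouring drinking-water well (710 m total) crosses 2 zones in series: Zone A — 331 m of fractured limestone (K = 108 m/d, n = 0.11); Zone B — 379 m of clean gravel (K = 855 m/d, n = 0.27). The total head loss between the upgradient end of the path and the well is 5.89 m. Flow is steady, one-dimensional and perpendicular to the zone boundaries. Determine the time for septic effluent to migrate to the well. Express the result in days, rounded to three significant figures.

Continuity: the same q passes through each zone, so ΔH = q·Σ(L_j/K_j) — the zones act as resistances in series.
Σ(L/K) = 331/108 + 379/855 = 3.065 + 0.4433 = 3.508 d
q = ΔH / Σ(L/K) = 5.89 / 3.508 = 1.679 m/d (same in every zone)
Zone A: v = q/n = 1.679/0.11 = 15.26 m/d → t_A = 331/15.26 = 21.69 d
Zone B: v = q/n = 1.679/0.27 = 6.218 m/d → t_B = 379/6.218 = 60.95 d
Total t = 21.69 + 60.95 = 82.63 d

82.6 days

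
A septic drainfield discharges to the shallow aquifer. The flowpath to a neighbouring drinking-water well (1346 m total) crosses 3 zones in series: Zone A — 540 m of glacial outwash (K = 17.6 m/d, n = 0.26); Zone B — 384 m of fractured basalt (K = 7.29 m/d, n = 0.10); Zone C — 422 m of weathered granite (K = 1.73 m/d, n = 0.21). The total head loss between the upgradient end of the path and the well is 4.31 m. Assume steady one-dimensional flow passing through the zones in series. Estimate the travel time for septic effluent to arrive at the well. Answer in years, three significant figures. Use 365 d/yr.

Continuity: the same q passes through each zone, so ΔH = q·Σ(L_j/K_j) — the zones act as resistances in series.
Σ(L/K) = 540/17.6 + 384/7.29 + 422/1.73 = 30.68 + 52.67 + 243.9 = 327.3 d
q = ΔH / Σ(L/K) = 4.31 / 327.3 = 0.01317 m/d (same in every zone)
Zone A: v = q/n = 0.01317/0.26 = 0.05065 m/d → t_A = 540/0.05065 = 10660 d
Zone B: v = q/n = 0.01317/0.10 = 0.1317 m/d → t_B = 384/0.1317 = 2916 d
Zone C: v = q/n = 0.01317/0.21 = 0.06271 m/d → t_C = 422/0.06271 = 6730 d
Total t = 10660 + 2916 + 6730 = 20310 d
   = 20310 / 365 = 55.6 yr

55.6 years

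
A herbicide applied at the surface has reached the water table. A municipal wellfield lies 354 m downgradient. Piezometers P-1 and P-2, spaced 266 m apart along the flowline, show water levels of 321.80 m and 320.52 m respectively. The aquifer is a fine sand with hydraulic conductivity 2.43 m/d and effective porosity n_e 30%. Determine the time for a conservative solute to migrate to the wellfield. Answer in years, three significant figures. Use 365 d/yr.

Hydraulic gradient i = (321.80 − 320.52) / 266 = 1.28 / 266 = 0.004812
q = Ki = 2.43 × 0.004812 = 0.01169 m/d
v = Ki/n = 2.43·0.004812/0.30 = 0.03898 m/d
t = L / v = 354 / 0.03898 = 9082 d
   = 9082 / 365 = 24.9 yr

24.9 years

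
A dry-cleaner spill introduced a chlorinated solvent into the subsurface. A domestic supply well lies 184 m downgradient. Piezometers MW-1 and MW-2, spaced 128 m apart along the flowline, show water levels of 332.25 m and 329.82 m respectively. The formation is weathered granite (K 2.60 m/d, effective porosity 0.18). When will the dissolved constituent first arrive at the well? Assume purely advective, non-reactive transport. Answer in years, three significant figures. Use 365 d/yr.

Hydraulic gradient i = (332.25 − 329.82) / 128 = 2.43 / 128 = 0.01898
Darcy flux q = K·i = 2.60 × 0.01898 = 0.04936 m/d
v = Ki/n = 2.60·0.01898/0.18 = 0.2742 m/d
t = L / v = 184 / 0.2742 = 671.0 d
   = 671.0 / 365 = 1.84 yr

1.84 years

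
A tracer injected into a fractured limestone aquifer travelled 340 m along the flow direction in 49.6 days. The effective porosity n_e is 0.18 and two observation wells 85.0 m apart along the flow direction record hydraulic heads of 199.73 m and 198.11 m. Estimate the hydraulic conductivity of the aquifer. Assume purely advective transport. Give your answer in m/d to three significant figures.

64.7 m/d

Hydraulic gradient i = (199.73 − 198.11) / 85.0 = 1.62 / 85.0 = 0.01906
v = L / t = 340 / 49.6 = 6.855 m/d
K = v · n / i = 6.855 × 0.18 / 0.01906 = 64.7 m/d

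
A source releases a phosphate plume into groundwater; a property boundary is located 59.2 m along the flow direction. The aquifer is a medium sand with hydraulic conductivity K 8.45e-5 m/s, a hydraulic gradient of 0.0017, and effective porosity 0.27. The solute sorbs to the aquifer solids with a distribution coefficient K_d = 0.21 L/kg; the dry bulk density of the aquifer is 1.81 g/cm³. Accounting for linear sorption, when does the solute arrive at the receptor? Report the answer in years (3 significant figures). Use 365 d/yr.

K = 8.45e-5 m/s × 86400 s/d = 7.301 m/d
Darcy flux q = K·i = 7.301 × 0.0017 = 0.01241 m/d
v_s = q/n_e = 0.01241/0.27 = 0.04597 m/d
Retardation R = 1 + ρ_b·K_d/n = 1 + 1.81×0.21/0.27 = 2.408
Contaminant velocity v_c = v/R = 0.04597/2.408 = 0.01909 m/d
t = L/v_c = 59.2/0.01909 = 3101 d
   = 3101/365 = 8.50 yr

8.50 years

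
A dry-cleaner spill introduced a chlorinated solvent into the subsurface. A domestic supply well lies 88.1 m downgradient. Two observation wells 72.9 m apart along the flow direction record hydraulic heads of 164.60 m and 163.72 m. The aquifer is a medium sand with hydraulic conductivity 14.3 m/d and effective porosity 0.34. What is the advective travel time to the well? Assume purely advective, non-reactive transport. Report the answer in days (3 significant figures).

174 days

Hydraulic gradient i = (164.60 − 163.72) / 72.9 = 0.88 / 72.9 = 0.01207
Specific discharge q = 14.3 × 0.01207 = 0.1726 m/d
Seepage velocity v = q / n = 0.1726 / 0.34 = 0.5077 m/d
t = L / v = 88.1 / 0.5077 = 173.5 d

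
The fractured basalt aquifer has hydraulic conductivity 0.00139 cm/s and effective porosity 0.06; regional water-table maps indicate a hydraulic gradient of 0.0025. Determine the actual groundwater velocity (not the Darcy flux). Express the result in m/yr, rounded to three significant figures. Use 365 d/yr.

18.3 m/yr

K = 0.00139 cm/s × 864 = 1.201 m/d
Darcy flux q = K·i = 1.201 × 0.0025 = 0.003002 m/d
v_s = q/n_e = 0.003002/0.06 = 0.05004 m/d
   = 0.05004 × 365 = 18.3 m/yr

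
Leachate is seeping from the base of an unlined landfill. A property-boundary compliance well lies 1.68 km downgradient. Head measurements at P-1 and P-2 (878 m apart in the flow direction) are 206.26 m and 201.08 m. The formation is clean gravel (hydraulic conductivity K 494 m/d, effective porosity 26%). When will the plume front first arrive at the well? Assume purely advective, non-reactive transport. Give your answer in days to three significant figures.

Hydraulic gradient i = (206.26 − 201.08) / 878 = 5.18 / 878 = 0.005900
Darcy flux q = K·i = 494 × 0.005900 = 2.914 m/d
Seepage velocity v = q / n = 2.914 / 0.26 = 11.21 m/d
L = 1.68 km = 1680 m
t = L / v = 1680 / 11.21 = 149.9 d

150 days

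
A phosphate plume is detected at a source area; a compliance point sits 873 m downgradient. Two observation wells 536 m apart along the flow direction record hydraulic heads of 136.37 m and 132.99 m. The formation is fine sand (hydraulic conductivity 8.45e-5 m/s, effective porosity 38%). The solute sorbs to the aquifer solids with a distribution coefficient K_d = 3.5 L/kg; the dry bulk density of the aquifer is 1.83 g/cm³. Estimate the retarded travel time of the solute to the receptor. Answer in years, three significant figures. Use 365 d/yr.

352 years

Hydraulic gradient i = (136.37 − 132.99) / 536 = 3.38 / 536 = 0.006306
K = 8.45e-5 m/s × 86400 s/d = 7.301 m/d
Specific discharge q = 7.301 × 0.006306 = 0.04604 m/d
Seepage velocity v = q / n = 0.04604 / 0.38 = 0.1212 m/d
Retardation R = 1 + ρ_b·K_d/n = 1 + 1.83×3.5/0.38 = 17.86
Contaminant velocity v_c = v/R = 0.1212/17.86 = 0.006785 m/d
t = L/v_c = 873/0.006785 = 128700 d
   = 128700/365 = 352 yr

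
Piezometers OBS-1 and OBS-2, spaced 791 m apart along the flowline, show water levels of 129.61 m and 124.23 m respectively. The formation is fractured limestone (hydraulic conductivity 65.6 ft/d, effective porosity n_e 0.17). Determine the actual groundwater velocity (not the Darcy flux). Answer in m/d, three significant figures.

Hydraulic gradient i = (129.61 − 124.23) / 791 = 5.38 / 791 = 0.006802
K = 65.6 ft/d × 0.3048 = 19.99 m/d
Darcy flux q = K·i = 19.99 × 0.006802 = 0.1360 m/d
Seepage velocity v = q / n = 0.1360 / 0.17 = 0.8000 m/d

0.800 m/d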